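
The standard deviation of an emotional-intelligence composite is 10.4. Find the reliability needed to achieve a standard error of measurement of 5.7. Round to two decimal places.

r = 1 − (SEM / SD)² = 1 − (5.700 / 10.4)² ≈ 1 − 0.300 ≈ 0.700

0.70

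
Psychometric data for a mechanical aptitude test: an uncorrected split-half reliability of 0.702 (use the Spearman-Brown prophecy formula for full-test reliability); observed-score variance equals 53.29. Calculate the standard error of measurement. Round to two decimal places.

3.05

SD = √53.29 = 7.30000
r_full = 2·0.702 / (1 + 0.702) ≃ 0.82491
SEM = 7.30000 × √(1 − 0.82491) = 7.30000 × √0.17509 ≃ 7.30000 × 0.41844 ≃ 3.05458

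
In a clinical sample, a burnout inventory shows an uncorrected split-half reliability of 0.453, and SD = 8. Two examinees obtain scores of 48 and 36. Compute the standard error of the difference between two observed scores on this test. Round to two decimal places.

Full-length reliability (Spearman-Brown) = 2(0.453)/(1+0.453) ≈ 0.62354
The standard error of measurement is 8.00000×√(1 − 0.62354) ≈ 8.00000×0.61357 ≈ 4.90852.
SE_diff = √2 × SEM ≈ 6.94170

6.94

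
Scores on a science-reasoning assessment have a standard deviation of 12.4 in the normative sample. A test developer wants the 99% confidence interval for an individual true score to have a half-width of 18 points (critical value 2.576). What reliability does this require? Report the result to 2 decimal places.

0.68

SEM needed = half-width / z = 18/2.576 ≈ 6.9876
Required reliability = 1 − (SEM/SD)² = 1 − 0.3175 ≈ 0.6825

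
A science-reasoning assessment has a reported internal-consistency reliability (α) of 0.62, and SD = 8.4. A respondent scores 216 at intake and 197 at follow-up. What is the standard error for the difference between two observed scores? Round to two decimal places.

SEM = 8.4000×√(1 − 0.6200) ≈ 5.1781
SE_diff = √2 × SEM ≈ 7.3230

7.32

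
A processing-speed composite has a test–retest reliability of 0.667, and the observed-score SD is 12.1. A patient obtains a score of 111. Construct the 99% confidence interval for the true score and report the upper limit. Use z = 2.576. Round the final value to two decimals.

128.99

The standard error of measurement is 12.1000*√(1 − 0.6670) ≈ 12.1000*0.5771 ≈ 6.9824.
2.576 * SEM ≈ 17.9868
Upper limit = 111 + 17.9868 ≈ 128.9868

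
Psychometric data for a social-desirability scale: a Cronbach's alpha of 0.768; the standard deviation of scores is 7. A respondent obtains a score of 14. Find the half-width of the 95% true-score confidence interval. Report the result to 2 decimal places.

6.61

SEM = 7.0000 * √(1 − 0.7680) = 7.0000 * √0.2320 ≈ 7.0000 * 0.4817 ≈ 3.3716
Margin = 1.96 * 3.3716 ≈ 6.6084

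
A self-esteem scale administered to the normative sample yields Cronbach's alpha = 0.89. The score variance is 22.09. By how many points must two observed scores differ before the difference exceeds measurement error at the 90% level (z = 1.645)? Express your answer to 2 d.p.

3.63

SD = √22.09 ≈ 4.70000
SEM = 4.70000*√(1 − 0.89000) ≈ 1.55881
SE_diff = SEM * √2 ≈ 1.55881 * 1.41421 ≈ 2.20450
Smallest detectable difference = 1.645*2.20450 ≈ 3.62639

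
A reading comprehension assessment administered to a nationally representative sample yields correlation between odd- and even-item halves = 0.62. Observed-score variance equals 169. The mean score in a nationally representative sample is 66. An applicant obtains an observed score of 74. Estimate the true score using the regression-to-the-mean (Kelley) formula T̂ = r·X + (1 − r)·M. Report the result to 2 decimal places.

72.12

r_full = 2·0.62 / (1 + 0.62) ≈ 0.765
T̂ = r·X + (1 − r)·M = 0.765×74 + 0.235×66 ≈ 56.642 + 15.481 ≈ 72.123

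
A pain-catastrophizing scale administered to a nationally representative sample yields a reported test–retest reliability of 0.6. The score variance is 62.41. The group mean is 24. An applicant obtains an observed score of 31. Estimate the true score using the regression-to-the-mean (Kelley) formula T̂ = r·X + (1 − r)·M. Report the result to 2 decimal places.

28.20

T̂ = r·X + (1 − r)·M = 0.60000*31 + 0.40000*24 = 18.60000 + 9.60000 ≈ 28.20000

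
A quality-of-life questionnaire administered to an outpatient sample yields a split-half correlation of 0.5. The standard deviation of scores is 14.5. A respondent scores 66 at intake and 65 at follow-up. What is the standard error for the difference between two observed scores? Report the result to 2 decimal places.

11.84

Full-length reliability (Spearman-Brown) = 2(0.5)/(1+0.5) ≃ 0.667
The standard error of measurement is 14.500×√(1 − 0.667) ≃ 14.500×0.577 ≃ 8.372.
SE_diff = √2 × SEM ≃ 11.839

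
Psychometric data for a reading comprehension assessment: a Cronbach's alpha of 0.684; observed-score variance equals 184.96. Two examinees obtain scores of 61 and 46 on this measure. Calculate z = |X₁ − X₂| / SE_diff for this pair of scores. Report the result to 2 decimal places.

1.39

SD = √184.96 = 13.6000
SEM = 13.6000 * √(1 − 0.6840) = 13.6000 * √0.3160 ≃ 13.6000 * 0.5621 ≃ 7.6451
Standard error of the difference = 7.6451·√2 ≃ 10.8118
z = |61 − 46| / 10.8118 = 15 / 10.8118 ≃ 1.3874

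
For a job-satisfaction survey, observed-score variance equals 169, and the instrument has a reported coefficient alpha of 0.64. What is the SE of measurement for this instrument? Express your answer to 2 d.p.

σ = 169^(1/2) = 13.000
SEM = 13.000*√(1 − 0.640) ≈ 7.800

7.80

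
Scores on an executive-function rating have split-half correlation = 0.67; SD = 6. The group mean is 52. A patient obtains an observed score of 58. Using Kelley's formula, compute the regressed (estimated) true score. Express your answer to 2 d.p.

Full-length reliability (Spearman-Brown) = 2(0.67)/(1+0.67) ≈ 0.802
Estimated true score = 0.802·58 + (1 − 0.802)·52 ≈ 56.814

56.81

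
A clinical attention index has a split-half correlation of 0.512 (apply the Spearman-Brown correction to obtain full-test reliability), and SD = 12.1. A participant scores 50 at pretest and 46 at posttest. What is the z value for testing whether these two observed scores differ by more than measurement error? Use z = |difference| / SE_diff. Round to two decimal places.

0.41

Spearman-Brown: r = 2(0.512) / (1 + 0.512) = 1.024 / 1.512 ≈ 0.677
SEM = 12.100*√(1 − 0.677) ≈ 6.874
Standard error of the difference = 6.874·√2 ≈ 9.722
z = 4 / 9.722 ≈ 0.411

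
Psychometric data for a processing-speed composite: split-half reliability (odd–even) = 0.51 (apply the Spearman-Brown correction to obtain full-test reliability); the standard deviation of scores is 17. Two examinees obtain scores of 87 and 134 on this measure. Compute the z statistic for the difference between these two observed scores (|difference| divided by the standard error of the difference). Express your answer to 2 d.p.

Full-length reliability (Spearman-Brown) = 2(0.51)/(1+0.51) ≈ 0.6755
The standard error of measurement is 17.0000*√(1 − 0.6755) ≈ 17.0000*0.5697 ≈ 9.6841.
SE_diff = √2 * SEM ≈ 13.6954
z = 47 / 13.6954 ≈ 3.4318

3.43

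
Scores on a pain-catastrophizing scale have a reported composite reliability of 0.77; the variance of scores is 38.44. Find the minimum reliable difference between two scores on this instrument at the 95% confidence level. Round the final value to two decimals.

8.24

SD = √38.44 = 6.20000
SEM = 6.20000×√(1 − 0.77000) ≈ 2.97342
SE_diff = SEM × √2 ≈ 2.97342 × 1.41421 ≈ 4.20504
Minimum reliable difference = 1.96 × SE_diff ≈ 1.96 × 4.20504 ≈ 8.24189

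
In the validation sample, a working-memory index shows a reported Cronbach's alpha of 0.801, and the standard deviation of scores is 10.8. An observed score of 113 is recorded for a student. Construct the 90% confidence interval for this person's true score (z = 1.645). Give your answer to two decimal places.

[105.07, 120.93]

SEM = 10.80000 * √(1 − 0.80100) = 10.80000 * √0.19900 ≈ 10.80000 * 0.44609 ≈ 4.81782
Margin = 1.645 * 4.81782 ≈ 7.92531
CI = 113 ± 7.92531 → [105.07469, 120.92531]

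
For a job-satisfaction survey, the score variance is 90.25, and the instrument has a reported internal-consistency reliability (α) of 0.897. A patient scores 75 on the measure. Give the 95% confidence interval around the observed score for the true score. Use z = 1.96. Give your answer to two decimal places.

SD = √90.25 = 9.5000
SEM = 9.5000×√(1 − 0.8970) ≃ 3.0489
1.96 × SEM ≃ 5.9758
Interval: (69.0242, 80.9758)

[69.02, 80.98]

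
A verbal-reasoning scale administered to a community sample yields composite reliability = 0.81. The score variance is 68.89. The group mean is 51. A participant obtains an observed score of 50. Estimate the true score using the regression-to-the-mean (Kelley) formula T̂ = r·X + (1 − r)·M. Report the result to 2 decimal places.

50.19

Estimated true score = 0.8100·50 + (1 − 0.8100)·51 ≈ 50.1900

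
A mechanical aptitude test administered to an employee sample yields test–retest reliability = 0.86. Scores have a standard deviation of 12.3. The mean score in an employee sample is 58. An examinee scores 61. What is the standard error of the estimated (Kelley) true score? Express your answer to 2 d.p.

SE_est = 12.3000·√[r(1 − r)] ≃ 4.2679

4.27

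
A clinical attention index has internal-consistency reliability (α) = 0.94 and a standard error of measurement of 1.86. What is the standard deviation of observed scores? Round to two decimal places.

SD = SEM / √(1 − r) = 1.86 / √0.060 ≈ 1.86 / 0.245 ≈ 7.593

7.59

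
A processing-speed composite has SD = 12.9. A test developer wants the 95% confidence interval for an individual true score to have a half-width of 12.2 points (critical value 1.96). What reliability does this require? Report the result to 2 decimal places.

0.77

Required SEM = 12.2 / 1.96 ≃ 6.22449
r = 1 − (6.22449/12.9)² ≃ 1 − 0.23282 ≃ 0.76718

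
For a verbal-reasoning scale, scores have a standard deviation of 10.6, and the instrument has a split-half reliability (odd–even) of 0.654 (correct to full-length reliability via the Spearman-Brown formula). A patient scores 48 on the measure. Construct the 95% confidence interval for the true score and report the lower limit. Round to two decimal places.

Full-length reliability (Spearman-Brown) = 2(0.654)/(1+0.654) ≈ 0.79081
SEM = 10.60000 · √(1 − 0.79081) = 10.60000 · √0.20919 ≈ 10.60000 · 0.45737 ≈ 4.84815
Half-width = 1.96·4.84815 ≈ 9.50238
Lower bound: 48 − 9.50238 = 38.49762

38.50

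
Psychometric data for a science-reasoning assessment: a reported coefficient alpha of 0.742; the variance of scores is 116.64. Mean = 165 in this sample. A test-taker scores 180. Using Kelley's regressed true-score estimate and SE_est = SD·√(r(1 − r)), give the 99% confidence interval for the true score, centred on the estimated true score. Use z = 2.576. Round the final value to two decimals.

[163.96, 188.30]

SD = √116.64 ≈ 10.800
T̂ = 0.742(180) + 0.258(165) ≈ 176.130
SE_est = 10.800·√[r(1 − r)] ≈ 4.725
99% CI: 176.130 ± 12.173 ≈ (163.957, 188.303)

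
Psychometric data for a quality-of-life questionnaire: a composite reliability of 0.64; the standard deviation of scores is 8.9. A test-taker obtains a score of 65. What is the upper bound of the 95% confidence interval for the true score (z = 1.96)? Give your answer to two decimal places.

SEM = 8.900*√(1 − 0.640) ≈ 5.340
Margin = 1.96 * 5.340 ≈ 10.466
Upper limit = 65 + 10.466 ≈ 75.466

75.47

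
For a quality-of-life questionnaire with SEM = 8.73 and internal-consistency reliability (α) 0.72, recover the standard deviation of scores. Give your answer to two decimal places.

SD = SEM / √(1 − r) = 8.73 / √0.28000 ≈ 8.73 / 0.52915 ≈ 16.49815

16.50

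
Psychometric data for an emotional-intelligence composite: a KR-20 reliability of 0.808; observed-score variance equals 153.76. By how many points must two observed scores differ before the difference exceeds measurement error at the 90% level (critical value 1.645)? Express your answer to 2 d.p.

12.64

σ = 153.76^(1/2) = 12.400
SEM = 12.400*√(1 − 0.808) ≈ 5.433
Standard error of the difference = 5.433·√2 ≈ 7.684
Smallest detectable difference = 1.645*7.684 ≈ 12.640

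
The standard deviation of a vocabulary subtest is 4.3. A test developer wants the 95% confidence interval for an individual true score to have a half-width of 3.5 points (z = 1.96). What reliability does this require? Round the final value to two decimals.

SEM needed = half-width / z = 3.5/1.96 ≈ 1.7857
r = 1 − (1.7857/4.3)² ≈ 1 − 0.1725 ≈ 0.8275

0.83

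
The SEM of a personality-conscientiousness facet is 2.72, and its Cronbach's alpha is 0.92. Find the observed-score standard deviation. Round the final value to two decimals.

σ = SEM·(1 − r)^(−1/2) ≈ 2.72*3.5355 ≈ 9.6167

9.62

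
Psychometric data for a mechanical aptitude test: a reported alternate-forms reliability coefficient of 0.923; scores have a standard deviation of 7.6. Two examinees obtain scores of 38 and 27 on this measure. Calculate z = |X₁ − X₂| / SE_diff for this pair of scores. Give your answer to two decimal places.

SEM = 7.6000 × √(1 − 0.9230) = 7.6000 × √0.0770 ≈ 7.6000 × 0.2775 ≈ 2.1089
SE_diff = SEM × √2 ≈ 2.1089 × 1.4142 ≈ 2.9825
z = |38 − 27| / 2.9825 = 11 / 2.9825 ≈ 3.6882

3.69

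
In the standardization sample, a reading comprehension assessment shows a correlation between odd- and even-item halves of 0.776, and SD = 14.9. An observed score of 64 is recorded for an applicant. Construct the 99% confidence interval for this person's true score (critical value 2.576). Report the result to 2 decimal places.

Full-length reliability (Spearman-Brown) = 2(0.776)/(1+0.776) ≈ 0.874
SEM = 14.900 × √(1 − 0.874) = 14.900 × √0.126 ≈ 14.900 × 0.355 ≈ 5.292
Half-width = 2.576×5.292 ≈ 13.631
CI = 64 ± 13.631 → [50.369, 77.631]

[50.37, 77.63]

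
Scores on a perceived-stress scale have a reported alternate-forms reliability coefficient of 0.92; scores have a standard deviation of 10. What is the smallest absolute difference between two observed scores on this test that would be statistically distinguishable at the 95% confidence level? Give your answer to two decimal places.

7.84

The standard error of measurement is 10.000·√(1 − 0.920) ≃ 10.000·0.283 ≃ 2.828.
SE_diff = √2 · SEM ≃ 4.000
Minimum reliable difference = 1.96 · SE_diff ≃ 1.96 · 4.000 ≃ 7.840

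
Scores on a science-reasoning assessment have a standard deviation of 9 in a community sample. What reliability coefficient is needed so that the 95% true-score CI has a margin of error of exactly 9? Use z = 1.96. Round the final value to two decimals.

0.74

Required SEM = 9 / 1.96 ≈ 4.5918
r = 1 − (SEM / SD)² = 1 − (4.5918 / 9)² ≈ 1 − 0.2603 ≈ 0.7397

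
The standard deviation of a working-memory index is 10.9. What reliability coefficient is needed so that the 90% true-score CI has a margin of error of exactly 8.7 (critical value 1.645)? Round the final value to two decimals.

0.76

SEM needed = half-width / z = 8.7/1.645 ≈ 5.28875
r = 1 − (5.28875/10.9)² ≈ 1 − 0.23543 ≈ 0.76457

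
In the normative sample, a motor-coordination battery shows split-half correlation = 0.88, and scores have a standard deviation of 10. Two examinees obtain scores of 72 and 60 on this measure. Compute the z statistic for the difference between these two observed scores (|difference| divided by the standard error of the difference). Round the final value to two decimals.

Spearman-Brown: r = 2(0.88) / (1 + 0.88) = 1.76000 / 1.88000 ≃ 0.93617
SEM = 10.00000·√(1 − 0.93617) ≃ 2.52646
SE_diff = √2 · SEM ≃ 3.57295
z = |72 − 60| / 3.57295 = 12 / 3.57295 ≃ 3.35857

3.36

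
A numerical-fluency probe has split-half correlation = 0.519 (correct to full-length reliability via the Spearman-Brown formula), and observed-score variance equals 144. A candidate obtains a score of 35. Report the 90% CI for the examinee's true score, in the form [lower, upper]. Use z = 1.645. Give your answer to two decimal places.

[23.89, 46.11]

SD = √144 = 12.000
r_full = 2·0.519 / (1 + 0.519) ≈ 0.683
SEM = 12.000 * √(1 − 0.683) = 12.000 * √0.317 ≈ 12.000 * 0.563 ≈ 6.753
Half-width = 1.645*6.753 ≈ 11.108
CI = 35 ± 11.108 → [23.892, 46.108]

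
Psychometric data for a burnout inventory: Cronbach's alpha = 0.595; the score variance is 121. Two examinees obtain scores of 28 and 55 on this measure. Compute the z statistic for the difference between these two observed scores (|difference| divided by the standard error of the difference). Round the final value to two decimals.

2.73

SD = √121 ≈ 11.000
SEM = 11.000 · √(1 − 0.595) = 11.000 · √0.405 ≈ 11.000 · 0.636 ≈ 7.000
SE_diff = SEM · √2 ≈ 7.000 · 1.414 ≈ 9.900
z = 27 / 9.900 ≈ 2.727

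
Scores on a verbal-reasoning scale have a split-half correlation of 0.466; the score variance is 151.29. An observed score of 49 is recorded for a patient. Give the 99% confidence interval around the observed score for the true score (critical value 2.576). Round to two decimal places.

SD = √151.29 = 12.300
Full-length reliability (Spearman-Brown) = 2(0.466)/(1+0.466) ≈ 0.636
The standard error of measurement is 12.300*√(1 − 0.636) ≈ 12.300*0.604 ≈ 7.424.
Half-width = 2.576*7.424 ≈ 19.123
CI = 49 ± 19.123 → [29.877, 68.123]

[29.88, 68.12]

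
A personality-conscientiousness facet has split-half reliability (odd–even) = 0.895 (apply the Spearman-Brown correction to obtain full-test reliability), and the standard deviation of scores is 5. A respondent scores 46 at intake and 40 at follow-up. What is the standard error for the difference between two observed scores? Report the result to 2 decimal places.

1.66

r_full = 2·0.895 / (1 + 0.895) ≃ 0.945
SEM = 5.000 · √(1 − 0.945) = 5.000 · √0.055 ≃ 5.000 · 0.235 ≃ 1.177
Standard error of the difference = 1.177·√2 ≃ 1.664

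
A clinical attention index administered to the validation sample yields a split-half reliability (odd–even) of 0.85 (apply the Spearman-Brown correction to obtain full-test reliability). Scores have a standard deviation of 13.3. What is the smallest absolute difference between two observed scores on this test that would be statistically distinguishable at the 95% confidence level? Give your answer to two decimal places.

Full-length reliability (Spearman-Brown) = 2(0.85)/(1+0.85) ≈ 0.9189
SEM = 13.3000 · √(1 − 0.9189) = 13.3000 · √0.0811 ≈ 13.3000 · 0.2847 ≈ 3.7871
SE_diff = SEM · √2 ≈ 3.7871 · 1.4142 ≈ 5.3558
Smallest detectable difference = 1.96·5.3558 ≈ 10.4974

10.50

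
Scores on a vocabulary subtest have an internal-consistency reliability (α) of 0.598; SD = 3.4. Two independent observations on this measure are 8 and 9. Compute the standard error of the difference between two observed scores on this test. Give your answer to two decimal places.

3.05

SEM = 3.4000 * √(1 − 0.5980) = 3.4000 * √0.4020 ≈ 3.4000 * 0.6340 ≈ 2.1557
SE_diff = SEM * √2 ≈ 2.1557 * 1.4142 ≈ 3.0486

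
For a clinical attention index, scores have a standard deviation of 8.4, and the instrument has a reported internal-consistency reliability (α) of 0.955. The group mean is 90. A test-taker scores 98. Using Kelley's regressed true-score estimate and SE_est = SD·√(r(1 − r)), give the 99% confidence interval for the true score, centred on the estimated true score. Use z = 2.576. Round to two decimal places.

[93.15, 102.13]

Estimated true score = 0.955×98 + (1 − 0.955)×90 ≈ 97.640
SE_est = 8.400·√[r(1 − r)] ≈ 1.741
99% CI: 97.640 ± 4.486 ≈ (93.154, 102.126)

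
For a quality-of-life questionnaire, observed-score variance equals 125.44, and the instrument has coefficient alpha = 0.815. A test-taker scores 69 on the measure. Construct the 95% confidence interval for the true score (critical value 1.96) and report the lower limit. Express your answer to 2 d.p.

SD = √125.44 ≈ 11.200
SEM = 11.200 · √(1 − 0.815) = 11.200 · √0.185 ≈ 11.200 · 0.430 ≈ 4.817
Margin = 1.96 · 4.817 ≈ 9.442
Lower limit = 69 − 9.442 ≈ 59.558

59.56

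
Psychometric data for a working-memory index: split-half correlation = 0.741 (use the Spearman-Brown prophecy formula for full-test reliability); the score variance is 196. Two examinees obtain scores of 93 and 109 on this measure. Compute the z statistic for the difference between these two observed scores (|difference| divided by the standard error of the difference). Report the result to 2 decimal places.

SD = √196 = 14.000
Full-length reliability (Spearman-Brown) = 2(0.741)/(1+0.741) ≈ 0.851
SEM = 14.000 * √(1 − 0.851) = 14.000 * √0.149 ≈ 14.000 * 0.386 ≈ 5.400
SE_diff = √2 * SEM ≈ 7.636
z = 16 / 7.636 ≈ 2.095

2.10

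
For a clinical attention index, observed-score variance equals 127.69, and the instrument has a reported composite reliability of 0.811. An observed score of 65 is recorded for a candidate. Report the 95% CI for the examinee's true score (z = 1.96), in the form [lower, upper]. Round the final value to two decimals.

SD = √127.69 ≈ 11.3000
SEM = 11.3000 * √(1 − 0.8110) = 11.3000 * √0.1890 ≈ 11.3000 * 0.4347 ≈ 4.9126
1.96 * SEM ≈ 9.6287
Interval: (55.3713, 74.6287)

[55.37, 74.63]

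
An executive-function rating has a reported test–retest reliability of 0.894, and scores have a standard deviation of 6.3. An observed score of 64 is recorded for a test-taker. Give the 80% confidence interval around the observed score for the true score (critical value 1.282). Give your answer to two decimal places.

[61.37, 66.63]

The standard error of measurement is 6.3000·√(1 − 0.8940) ≈ 6.3000·0.3256 ≈ 2.0511.
Margin = 1.282 · 2.0511 ≈ 2.6296
CI = 64 ± 2.6296 → [61.3704, 66.6296]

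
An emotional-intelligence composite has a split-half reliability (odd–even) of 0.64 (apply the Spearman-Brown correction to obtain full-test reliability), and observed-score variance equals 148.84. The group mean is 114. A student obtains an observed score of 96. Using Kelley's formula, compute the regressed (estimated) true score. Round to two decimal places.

99.95

Full-length reliability (Spearman-Brown) = 2(0.64)/(1+0.64) ≈ 0.780
Estimated true score = 0.780·96 + (1 − 0.780)·114 ≈ 99.951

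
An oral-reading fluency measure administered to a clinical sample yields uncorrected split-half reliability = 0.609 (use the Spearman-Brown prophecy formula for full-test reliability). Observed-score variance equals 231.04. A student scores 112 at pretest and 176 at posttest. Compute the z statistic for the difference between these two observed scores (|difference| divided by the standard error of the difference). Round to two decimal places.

6.04

SD = √231.04 ≃ 15.200
Spearman-Brown: r = 2(0.609) / (1 + 0.609) = 1.218 / 1.609 ≃ 0.757
SEM = 15.200 × √(1 − 0.757) = 15.200 × √0.243 ≃ 15.200 × 0.493 ≃ 7.493
SE_diff = SEM × √2 ≃ 7.493 × 1.414 ≃ 10.597
z = 64 / 10.597 ≃ 6.040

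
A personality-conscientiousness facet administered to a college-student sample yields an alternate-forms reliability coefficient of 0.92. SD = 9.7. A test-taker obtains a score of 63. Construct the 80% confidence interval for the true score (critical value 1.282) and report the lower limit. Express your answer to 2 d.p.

59.48

SEM = 9.700 * √(1 − 0.920) = 9.700 * √0.080 ≈ 9.700 * 0.283 ≈ 2.744
1.282 * SEM ≈ 3.517
Lower limit = 63 − 3.517 ≈ 59.483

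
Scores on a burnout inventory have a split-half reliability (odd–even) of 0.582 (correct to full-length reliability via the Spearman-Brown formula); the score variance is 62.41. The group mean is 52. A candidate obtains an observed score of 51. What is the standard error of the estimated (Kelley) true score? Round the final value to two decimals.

3.48

σ = 62.41^(1/2) = 7.90000
Spearman-Brown: r = 2(0.582) / (1 + 0.582) = 1.16400 / 1.58200 ≃ 0.73578
SE_est = SD × √(r(1 − r)) = 7.90000 × √0.19441 ≃ 7.90000 × 0.44092 ≃ 3.48325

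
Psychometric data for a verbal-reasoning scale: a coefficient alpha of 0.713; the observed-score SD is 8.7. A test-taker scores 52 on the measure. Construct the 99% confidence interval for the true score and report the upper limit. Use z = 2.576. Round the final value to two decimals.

64.01

SEM = 8.7000 × √(1 − 0.7130) = 8.7000 × √0.2870 ≃ 8.7000 × 0.5357 ≃ 4.6608
2.576 × SEM ≃ 12.0062
Upper limit = 52 + 12.0062 ≃ 64.0062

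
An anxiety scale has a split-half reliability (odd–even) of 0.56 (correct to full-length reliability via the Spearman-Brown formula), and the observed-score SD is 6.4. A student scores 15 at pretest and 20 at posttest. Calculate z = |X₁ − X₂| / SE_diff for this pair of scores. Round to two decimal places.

1.04

r_full = 2·0.56 / (1 + 0.56) ≈ 0.71795
SEM = 6.40000·√(1 − 0.71795) ≈ 3.39894
Standard error of the difference = 3.39894·√2 ≈ 4.80683
z = 5 / 4.80683 ≈ 1.04019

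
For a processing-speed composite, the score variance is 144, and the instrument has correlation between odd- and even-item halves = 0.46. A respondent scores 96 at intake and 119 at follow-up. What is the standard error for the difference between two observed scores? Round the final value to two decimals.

10.32

σ = 144^(1/2) = 12.00000
r_full = 2·0.46 / (1 + 0.46) ≃ 0.63014
SEM = 12.00000 × √(1 − 0.63014) = 12.00000 × √0.36986 ≃ 12.00000 × 0.60816 ≃ 7.29796
SE_diff = SEM × √2 ≃ 7.29796 × 1.41421 ≃ 10.32088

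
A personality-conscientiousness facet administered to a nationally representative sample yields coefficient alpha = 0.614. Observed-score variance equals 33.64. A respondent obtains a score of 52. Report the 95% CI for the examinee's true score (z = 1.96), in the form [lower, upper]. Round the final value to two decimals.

[44.94, 59.06]

σ = 33.64^(1/2) = 5.80000
SEM = 5.80000 * √(1 − 0.61400) = 5.80000 * √0.38600 ≃ 5.80000 * 0.62129 ≃ 3.60348
1.96 * SEM ≃ 7.06281
CI = 52 ± 7.06281 → [44.93719, 59.06281]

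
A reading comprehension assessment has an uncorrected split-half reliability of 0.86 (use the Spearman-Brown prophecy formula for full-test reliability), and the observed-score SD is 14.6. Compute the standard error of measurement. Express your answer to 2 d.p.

4.01

Full-length reliability (Spearman-Brown) = 2(0.86)/(1+0.86) ≈ 0.925
SEM = 14.600 × √(1 − 0.925) = 14.600 × √0.075 ≈ 14.600 × 0.274 ≈ 4.006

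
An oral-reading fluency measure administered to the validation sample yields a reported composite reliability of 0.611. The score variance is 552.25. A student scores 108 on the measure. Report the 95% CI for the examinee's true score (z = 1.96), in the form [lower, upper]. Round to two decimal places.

σ = 552.25^(1/2) = 23.500
SEM = 23.500×√(1 − 0.611) ≈ 14.657
Margin = 1.96 × 14.657 ≈ 28.728
Interval: (79.272, 136.728)

[79.27, 136.73]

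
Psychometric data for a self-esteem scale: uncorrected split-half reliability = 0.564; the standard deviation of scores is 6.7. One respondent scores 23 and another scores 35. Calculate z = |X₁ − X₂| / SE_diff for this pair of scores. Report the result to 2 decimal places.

r_full = 2·0.564 / (1 + 0.564) ≈ 0.7212
SEM = 6.7000 * √(1 − 0.7212) = 6.7000 * √0.2788 ≈ 6.7000 * 0.5280 ≈ 3.5375
Standard error of the difference = 3.5375·√2 ≈ 5.0028
z = 12 / 5.0028 ≈ 2.3986

2.40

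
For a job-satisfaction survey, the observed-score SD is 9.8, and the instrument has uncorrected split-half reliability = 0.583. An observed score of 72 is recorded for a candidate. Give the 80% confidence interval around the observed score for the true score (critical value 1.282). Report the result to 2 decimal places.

[65.55, 78.45]

Spearman-Brown: r = 2(0.583) / (1 + 0.583) = 1.166 / 1.583 ≈ 0.737
The standard error of measurement is 9.800*√(1 − 0.737) ≈ 9.800*0.513 ≈ 5.030.
1.282 * SEM ≈ 6.448
80% CI: 72 ± 6.448 = [65.552, 78.448]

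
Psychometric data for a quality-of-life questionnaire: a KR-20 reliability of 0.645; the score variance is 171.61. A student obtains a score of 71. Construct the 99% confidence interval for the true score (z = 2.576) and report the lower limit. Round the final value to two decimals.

50.89

SD = √171.61 ≈ 13.100
The standard error of measurement is 13.100·√(1 − 0.645) ≈ 13.100·0.596 ≈ 7.805.
2.576 · SEM ≈ 20.106
Lower limit = 71 − 20.106 ≈ 50.894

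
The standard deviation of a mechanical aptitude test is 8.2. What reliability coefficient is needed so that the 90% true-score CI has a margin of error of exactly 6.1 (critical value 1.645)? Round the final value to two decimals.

0.80

SEM needed = half-width / z = 6.1/1.645 ≈ 3.708
r = 1 − (3.708/8.2)² ≈ 1 − 0.205 ≈ 0.795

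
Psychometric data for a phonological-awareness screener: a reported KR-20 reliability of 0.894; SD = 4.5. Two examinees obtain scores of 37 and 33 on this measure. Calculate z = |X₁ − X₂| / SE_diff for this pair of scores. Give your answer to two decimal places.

1.93

SEM = 4.50000 × √(1 − 0.89400) = 4.50000 × √0.10600 ≃ 4.50000 × 0.32558 ≃ 1.46509
Standard error of the difference = 1.46509·√2 ≃ 2.07196
z = |37 − 33| / 2.07196 = 4 / 2.07196 ≃ 1.93054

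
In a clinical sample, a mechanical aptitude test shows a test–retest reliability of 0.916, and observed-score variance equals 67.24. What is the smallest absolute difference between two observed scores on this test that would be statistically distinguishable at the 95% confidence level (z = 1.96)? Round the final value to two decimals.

6.59

SD = √67.24 = 8.20000
The standard error of measurement is 8.20000×√(1 − 0.91600) ≃ 8.20000×0.28983 ≃ 2.37659.
Standard error of the difference = 2.37659·√2 ≃ 3.36100
Smallest detectable difference = 1.96×3.36100 ≃ 6.58756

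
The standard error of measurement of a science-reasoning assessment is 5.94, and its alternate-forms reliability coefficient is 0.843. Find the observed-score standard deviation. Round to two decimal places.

σ = SEM·(1 − r)^(−1/2) ≈ 5.94×2.524 ≈ 14.991

14.99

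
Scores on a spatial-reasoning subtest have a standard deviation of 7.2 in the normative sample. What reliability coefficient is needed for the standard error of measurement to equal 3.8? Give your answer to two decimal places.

0.72

Required reliability = 1 − (SEM/SD)² = 1 − 0.279 ≈ 0.721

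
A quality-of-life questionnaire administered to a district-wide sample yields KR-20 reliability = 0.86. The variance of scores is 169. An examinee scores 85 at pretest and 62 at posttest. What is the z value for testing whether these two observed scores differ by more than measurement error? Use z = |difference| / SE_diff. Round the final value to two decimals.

σ = 169^(1/2) = 13.000
SEM = 13.000·√(1 − 0.860) ≈ 4.864
SE_diff = SEM · √2 ≈ 4.864 · 1.414 ≈ 6.879
z = 23 / 6.879 ≈ 3.344

3.34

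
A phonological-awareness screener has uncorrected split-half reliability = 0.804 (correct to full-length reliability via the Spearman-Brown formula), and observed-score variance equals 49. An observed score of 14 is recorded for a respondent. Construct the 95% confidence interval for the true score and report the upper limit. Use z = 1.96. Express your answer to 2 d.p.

σ = 49^(1/2) = 7.000
r_full = 2·0.804 / (1 + 0.804) ≈ 0.891
The standard error of measurement is 7.000×√(1 − 0.891) ≈ 7.000×0.330 ≈ 2.307.
1.96 × SEM ≈ 4.522
Upper limit = 14 + 4.522 ≈ 18.522

18.52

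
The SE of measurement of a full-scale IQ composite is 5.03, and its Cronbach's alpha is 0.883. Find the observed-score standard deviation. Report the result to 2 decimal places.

SD = 5.03 / √(1 − 0.883) ≃ 14.705

14.71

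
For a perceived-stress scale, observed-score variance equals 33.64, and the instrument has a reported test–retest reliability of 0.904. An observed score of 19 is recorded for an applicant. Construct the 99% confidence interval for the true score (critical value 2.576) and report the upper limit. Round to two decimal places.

σ = 33.64^(1/2) = 5.800
SEM = 5.800 * √(1 − 0.904) = 5.800 * √0.096 ≈ 5.800 * 0.310 ≈ 1.797
Margin = 2.576 * 1.797 ≈ 4.629
Upper bound: 19 + 4.629 = 23.629

23.63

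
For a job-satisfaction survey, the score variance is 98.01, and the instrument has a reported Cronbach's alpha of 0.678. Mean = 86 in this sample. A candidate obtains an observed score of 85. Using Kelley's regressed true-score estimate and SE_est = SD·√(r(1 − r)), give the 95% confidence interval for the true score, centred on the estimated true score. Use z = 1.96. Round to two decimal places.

[76.26, 94.39]

σ = 98.01^(1/2) = 9.90000
T̂ = 0.67800(85) + 0.32200(86) ≈ 85.32200
SE_est = SD * √(r(1 − r)) = 9.90000 * √0.21832 ≈ 9.90000 * 0.46724 ≈ 4.62571
CI = 85.32200 ± 1.96 * 4.62571 → [76.25562, 94.38838]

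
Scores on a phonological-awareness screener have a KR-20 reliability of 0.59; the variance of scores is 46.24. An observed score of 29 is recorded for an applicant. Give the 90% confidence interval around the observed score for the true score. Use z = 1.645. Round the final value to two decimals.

SD = √46.24 = 6.80000
SEM = 6.80000·√(1 − 0.59000) ≈ 4.35412
Half-width = 1.645·4.35412 ≈ 7.16253
90% CI: 29 ± 7.16253 = [21.83747, 36.16253]

[21.84, 36.16]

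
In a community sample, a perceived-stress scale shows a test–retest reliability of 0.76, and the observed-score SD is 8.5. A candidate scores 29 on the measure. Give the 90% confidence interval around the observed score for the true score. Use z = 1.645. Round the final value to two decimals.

SEM = 8.5000×√(1 − 0.7600) ≈ 4.1641
1.645 × SEM ≈ 6.8500
CI = 29 ± 6.8500 → [22.1500, 35.8500]

[22.15, 35.85]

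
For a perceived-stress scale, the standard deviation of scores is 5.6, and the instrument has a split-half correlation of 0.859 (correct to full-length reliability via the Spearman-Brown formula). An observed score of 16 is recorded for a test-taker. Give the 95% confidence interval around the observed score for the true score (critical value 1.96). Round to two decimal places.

r_full = 2·0.859 / (1 + 0.859) ≃ 0.9242
SEM = 5.6000 * √(1 − 0.9242) = 5.6000 * √0.0758 ≃ 5.6000 * 0.2754 ≃ 1.5423
Margin = 1.96 * 1.5423 ≃ 3.0228
95% CI: 16 ± 3.0228 = [12.9772, 19.0228]

[12.98, 19.02]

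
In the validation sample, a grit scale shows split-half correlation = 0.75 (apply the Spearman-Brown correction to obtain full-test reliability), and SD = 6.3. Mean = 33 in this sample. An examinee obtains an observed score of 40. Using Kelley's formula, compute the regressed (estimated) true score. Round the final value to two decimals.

39.00

Spearman-Brown: r = 2(0.75) / (1 + 0.75) = 1.500 / 1.750 ≈ 0.857
T̂ = 0.857(40) + 0.143(33) ≈ 39.000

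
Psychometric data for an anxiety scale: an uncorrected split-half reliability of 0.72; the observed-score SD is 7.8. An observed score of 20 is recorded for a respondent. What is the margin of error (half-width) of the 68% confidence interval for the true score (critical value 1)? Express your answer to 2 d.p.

3.15

Spearman-Brown: r = 2(0.72) / (1 + 0.72) = 1.4400 / 1.7200 ≃ 0.8372
SEM = 7.8000 * √(1 − 0.8372) = 7.8000 * √0.1628 ≃ 7.8000 * 0.4035 ≃ 3.1471
Half-width = 1*3.1471 ≃ 3.1471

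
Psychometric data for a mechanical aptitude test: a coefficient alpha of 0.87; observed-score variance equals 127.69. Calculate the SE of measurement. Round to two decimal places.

4.07

SD = √127.69 = 11.30000
SEM = 11.30000·√(1 − 0.87000) ≈ 4.07427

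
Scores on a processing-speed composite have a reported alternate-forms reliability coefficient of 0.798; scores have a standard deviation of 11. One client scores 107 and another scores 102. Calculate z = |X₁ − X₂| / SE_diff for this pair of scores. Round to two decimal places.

0.72

SEM = 11.000 · √(1 − 0.798) = 11.000 · √0.202 ≃ 11.000 · 0.449 ≃ 4.944
SE_diff = SEM · √2 ≃ 4.944 · 1.414 ≃ 6.992
z = 5 / 6.992 ≃ 0.715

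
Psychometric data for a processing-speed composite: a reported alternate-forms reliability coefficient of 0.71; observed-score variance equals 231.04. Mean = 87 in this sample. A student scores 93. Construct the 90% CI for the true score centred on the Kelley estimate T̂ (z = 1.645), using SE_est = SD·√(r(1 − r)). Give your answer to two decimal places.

SD = √231.04 = 15.200
T̂ = r·X + (1 − r)·M = 0.710*93 + 0.290*87 = 66.030 + 25.230 ≈ 91.260
SE_est = SD * √(r(1 − r)) = 15.200 * √0.206 ≈ 15.200 * 0.454 ≈ 6.897
90% CI: 91.260 ± 11.346 ≈ (79.914, 102.606)

[79.91, 102.61]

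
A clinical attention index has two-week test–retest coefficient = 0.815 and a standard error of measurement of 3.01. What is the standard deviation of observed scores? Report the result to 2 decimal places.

7.00

σ = SEM·(1 − r)^(−1/2) ≈ 3.01·2.325 ≈ 6.998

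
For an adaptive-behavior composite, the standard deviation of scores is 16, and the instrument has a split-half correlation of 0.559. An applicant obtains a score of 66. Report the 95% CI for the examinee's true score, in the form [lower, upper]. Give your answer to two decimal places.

[49.32, 82.68]

Spearman-Brown: r = 2(0.559) / (1 + 0.559) = 1.118 / 1.559 ≈ 0.717
SEM = 16.000 × √(1 − 0.717) = 16.000 × √0.283 ≈ 16.000 × 0.532 ≈ 8.510
Margin = 1.96 × 8.510 ≈ 16.679
CI = 66 ± 16.679 → [49.321, 82.679]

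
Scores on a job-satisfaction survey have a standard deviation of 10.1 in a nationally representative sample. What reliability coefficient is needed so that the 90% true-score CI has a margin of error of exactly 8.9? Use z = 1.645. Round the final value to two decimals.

Required SEM = 8.9 / 1.645 ≈ 5.410
r = 1 − (5.410/10.1)² ≈ 1 − 0.287 ≈ 0.713

0.71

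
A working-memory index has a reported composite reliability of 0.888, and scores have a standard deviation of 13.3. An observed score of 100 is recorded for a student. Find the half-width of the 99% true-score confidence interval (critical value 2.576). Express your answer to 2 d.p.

11.47

The standard error of measurement is 13.3000*√(1 − 0.8880) ≃ 13.3000*0.3347 ≃ 4.4510.
2.576 * SEM ≃ 11.4659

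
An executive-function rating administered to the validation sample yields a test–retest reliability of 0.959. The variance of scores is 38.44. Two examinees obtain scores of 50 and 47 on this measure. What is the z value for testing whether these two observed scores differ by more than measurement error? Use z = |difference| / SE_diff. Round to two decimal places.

1.69

SD = √38.44 = 6.200
SEM = 6.200×√(1 − 0.959) ≃ 1.255
SE_diff = SEM × √2 ≃ 1.255 × 1.414 ≃ 1.775
z = |50 − 47| / 1.775 = 3 / 1.775 ≃ 1.690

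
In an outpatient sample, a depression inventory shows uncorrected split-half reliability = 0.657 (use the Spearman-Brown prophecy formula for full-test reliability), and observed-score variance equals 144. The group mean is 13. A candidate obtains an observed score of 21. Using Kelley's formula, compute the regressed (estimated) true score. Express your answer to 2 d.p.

19.34

r_full = 2·0.657 / (1 + 0.657) ≈ 0.7930
T̂ = 0.7930(21) + 0.2070(13) ≈ 19.3440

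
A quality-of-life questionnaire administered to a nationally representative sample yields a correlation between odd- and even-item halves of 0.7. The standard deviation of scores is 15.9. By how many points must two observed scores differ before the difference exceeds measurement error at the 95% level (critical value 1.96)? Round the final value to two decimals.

Full-length reliability (Spearman-Brown) = 2(0.7)/(1+0.7) ≈ 0.8235
SEM = 15.9000 * √(1 − 0.8235) = 15.9000 * √0.1765 ≈ 15.9000 * 0.4201 ≈ 6.6793
SE_diff = √2 * SEM ≈ 9.4460
Minimum reliable difference = 1.96 * SE_diff ≈ 1.96 * 9.4460 ≈ 18.5142

18.51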